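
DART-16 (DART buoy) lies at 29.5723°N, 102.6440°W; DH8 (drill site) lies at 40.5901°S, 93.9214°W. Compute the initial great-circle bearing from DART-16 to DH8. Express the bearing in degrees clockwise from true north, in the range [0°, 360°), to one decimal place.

Δλ = 8.7226°
y = sin Δλ · cos φ₂ = 0.115161
x = cos φ₁ sin φ₂ − sin φ₁ cos φ₂ cos Δλ = -0.936324
θ = atan2(y, x) = 172.9882° → 172.9882° (mod 360°)

173.0°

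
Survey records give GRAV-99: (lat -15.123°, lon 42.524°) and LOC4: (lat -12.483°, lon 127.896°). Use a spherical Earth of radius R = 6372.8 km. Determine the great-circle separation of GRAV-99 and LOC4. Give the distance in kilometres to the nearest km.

Δφ = 2.6400°,  Δλ = 85.3720°
a = sin²(Δφ/2) + cos φ₁ cos φ₂ sin²(Δλ/2) = 0.433779
c = 2·arcsin(√a) = 1.437964 rad = 82.3893°
d = R·c = 6372.8 × 1.437964 = 9163.9 km

9164 km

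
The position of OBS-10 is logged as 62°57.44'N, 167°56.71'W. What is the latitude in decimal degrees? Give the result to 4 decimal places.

62.9573°N

62° + 57.44′/60 = 62 + 0.95733 = 62.9573°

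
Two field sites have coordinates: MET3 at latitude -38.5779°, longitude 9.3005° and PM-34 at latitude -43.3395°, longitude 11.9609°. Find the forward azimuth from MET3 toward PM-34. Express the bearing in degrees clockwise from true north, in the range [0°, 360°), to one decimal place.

Δλ = 2.6604°
y = sin Δλ · cos φ₂ = 0.033758
x = cos φ₁ sin φ₂ − sin φ₁ cos φ₂ cos Δλ = -0.083499
θ = atan2(y, x) = 157.9866° → 157.9866° (mod 360°)

158.0°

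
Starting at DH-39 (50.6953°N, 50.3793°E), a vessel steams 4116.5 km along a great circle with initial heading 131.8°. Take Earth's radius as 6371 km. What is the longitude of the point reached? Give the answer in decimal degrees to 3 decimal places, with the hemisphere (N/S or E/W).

79.184°E

δ = d/R = 4116.5/6371 = 0.646131 rad
φ₂ = arcsin(sin φ₁ cos δ + cos φ₁ sin δ cos θ)
   = arcsin(0.77379·0.79842 + 0.63344·0.60210·-0.66653) = 21.32104°
λ₂ = λ₁ + atan2(sin θ sin δ cos φ₁, cos δ − sin φ₁ sin φ₂) = 79.18429°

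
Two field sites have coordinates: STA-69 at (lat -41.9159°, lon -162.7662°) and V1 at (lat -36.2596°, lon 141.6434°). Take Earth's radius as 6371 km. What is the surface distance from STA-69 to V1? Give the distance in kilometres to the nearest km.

4755 km

Δφ = 5.6563°,  Δλ = -55.5904°
a = sin²(Δφ/2) + cos φ₁ cos φ₂ sin²(Δλ/2) = 0.132908
c = 2·arcsin(√a) = 0.746332 rad = 42.7617°
d = R·c = 6371 × 0.746332 = 4754.9 km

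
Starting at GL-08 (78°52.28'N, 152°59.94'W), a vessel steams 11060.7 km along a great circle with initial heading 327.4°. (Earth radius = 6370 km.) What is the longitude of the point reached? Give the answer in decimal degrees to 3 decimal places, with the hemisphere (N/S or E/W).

59.101°E

GL-08: φ = +78.87133°, λ = -152.99900°
δ = d/R = 11060.7/6370 = 1.736374 rad
φ₂ = arcsin(sin φ₁ cos δ + cos φ₁ sin δ cos θ)
   = arcsin(0.98120·-0.16482 + 0.19301·0.98632·0.84245) = -0.07690°
λ₂ = λ₁ + atan2(sin θ sin δ cos φ₁, cos δ − sin φ₁ sin φ₂) = 59.10128°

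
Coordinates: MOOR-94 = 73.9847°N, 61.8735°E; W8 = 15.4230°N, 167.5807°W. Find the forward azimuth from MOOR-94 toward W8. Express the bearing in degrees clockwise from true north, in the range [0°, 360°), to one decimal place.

47.3°

Δλ = 130.5458°
y = sin Δλ · cos φ₂ = 0.732522
x = cos φ₁ sin φ₂ − sin φ₁ cos φ₂ cos Δλ = 0.675697
θ = atan2(y, x) = 47.3108° → 47.3108° (mod 360°)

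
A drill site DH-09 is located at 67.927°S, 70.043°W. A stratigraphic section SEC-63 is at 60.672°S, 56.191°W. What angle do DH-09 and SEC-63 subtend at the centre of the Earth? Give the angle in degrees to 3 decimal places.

Δφ = 7.2550°,  Δλ = 13.8520°
a = sin²(Δφ/2) + cos φ₁ cos φ₂ sin²(Δλ/2) = 0.006680
c = 2·arcsin(√a) = 0.163640 rad = 9.3759°

9.376°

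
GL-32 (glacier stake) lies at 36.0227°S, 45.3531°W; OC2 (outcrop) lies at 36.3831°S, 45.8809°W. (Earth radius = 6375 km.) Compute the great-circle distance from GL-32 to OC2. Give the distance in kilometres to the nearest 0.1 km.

Δφ = -0.3604°,  Δλ = -0.5278°
a = sin²(Δφ/2) + cos φ₁ cos φ₂ sin²(Δλ/2) = 0.000024
c = 2·arcsin(√a) = 0.009738 rad = 0.5579°
d = R·c = 6375 × 0.009738 = 62.1 km

62.1 km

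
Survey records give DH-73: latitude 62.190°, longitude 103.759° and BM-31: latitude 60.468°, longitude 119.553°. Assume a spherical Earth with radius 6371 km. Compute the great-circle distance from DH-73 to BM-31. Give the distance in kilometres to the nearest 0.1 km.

Δφ = -1.7220°,  Δλ = 15.7940°
a = sin²(Δφ/2) + cos φ₁ cos φ₂ sin²(Δλ/2) = 0.004567
c = 2·arcsin(√a) = 0.135259 rad = 7.7497°
d = R·c = 6371 × 0.135259 = 861.7 km

861.7 km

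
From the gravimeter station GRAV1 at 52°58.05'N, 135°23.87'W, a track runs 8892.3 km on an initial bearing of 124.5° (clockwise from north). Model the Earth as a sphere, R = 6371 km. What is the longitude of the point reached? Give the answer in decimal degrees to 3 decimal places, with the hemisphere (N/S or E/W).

79.531°W

GRAV1: φ = +52.96750°, λ = -135.39783°
δ = d/R = 8892.3/6371 = 1.395746 rad
φ₂ = arcsin(sin φ₁ cos δ + cos φ₁ sin δ cos θ)
   = arcsin(0.79829·0.17416 + 0.60227·0.98472·-0.56641) = -11.35494°
λ₂ = λ₁ + atan2(sin θ sin δ cos φ₁, cos δ − sin φ₁ sin φ₂) = -79.53122°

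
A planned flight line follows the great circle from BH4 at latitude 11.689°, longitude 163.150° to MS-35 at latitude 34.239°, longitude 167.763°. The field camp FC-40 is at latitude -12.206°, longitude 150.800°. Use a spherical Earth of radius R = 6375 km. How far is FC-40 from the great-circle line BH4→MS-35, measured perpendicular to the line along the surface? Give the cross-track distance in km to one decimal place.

880.4 km

δ₁₃ = central angle BH4→FC-40 = 0.468734 rad  (haversine)
θ₁₃ = bearing BH4→FC-40 = 207.564°,  θ₁₂ = bearing BH4→MS-35 = 9.822°
dₓₜ = R·arcsin(sin δ₁₃ · sin(θ₁₃ − θ₁₂)) = 6375·arcsin(0.45176·sin(197.742°)) = -880.411 km
|dₓₜ| = 880.411 km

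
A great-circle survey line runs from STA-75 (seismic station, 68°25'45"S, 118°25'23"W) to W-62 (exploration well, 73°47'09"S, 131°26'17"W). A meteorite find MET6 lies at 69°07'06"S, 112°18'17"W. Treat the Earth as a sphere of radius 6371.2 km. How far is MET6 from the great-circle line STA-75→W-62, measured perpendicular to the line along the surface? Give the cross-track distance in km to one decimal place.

STA-75: φ = -68.42917°, λ = -118.42306°
W-62: φ = -73.78583°, λ = -131.43806°
MET6: φ = -69.11833°, λ = -112.30472°
δ₁₃ = central angle STA-75→MET6 = 0.040470 rad  (haversine)
θ₁₃ = bearing STA-75→MET6 = 110.118°,  θ₁₂ = bearing STA-75→W-62 = 212.157°
dₓₜ = R·arcsin(sin δ₁₃ · sin(θ₁₃ − θ₁₂)) = 6371.2·arcsin(0.04046·sin(-102.038°)) = -252.167 km
|dₓₜ| = 252.167 km

252.2 km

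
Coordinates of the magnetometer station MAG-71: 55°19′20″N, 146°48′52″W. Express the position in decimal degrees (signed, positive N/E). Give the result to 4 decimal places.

+55.3222°, -146.8144°

lat: 55.3222° N → +55.3222°
lon: 146.8144° W → -146.8144°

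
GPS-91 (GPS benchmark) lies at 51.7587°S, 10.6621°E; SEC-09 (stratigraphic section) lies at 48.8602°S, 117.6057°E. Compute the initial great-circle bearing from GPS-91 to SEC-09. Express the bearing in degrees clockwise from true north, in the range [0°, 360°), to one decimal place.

Δλ = 106.9436°
y = sin Δλ · cos φ₂ = 0.629341
x = cos φ₁ sin φ₂ − sin φ₁ cos φ₂ cos Δλ = -0.616742
θ = atan2(y, x) = 134.4207° → 134.4207° (mod 360°)

134.4°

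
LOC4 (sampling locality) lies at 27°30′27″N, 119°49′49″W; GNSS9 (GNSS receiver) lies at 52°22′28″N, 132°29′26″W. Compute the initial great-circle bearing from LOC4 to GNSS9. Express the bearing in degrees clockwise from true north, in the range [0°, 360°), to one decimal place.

342.6°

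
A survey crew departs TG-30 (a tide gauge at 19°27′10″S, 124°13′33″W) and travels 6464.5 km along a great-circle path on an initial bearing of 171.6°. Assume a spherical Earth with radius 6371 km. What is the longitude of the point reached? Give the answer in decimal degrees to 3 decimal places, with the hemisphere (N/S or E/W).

94.575°W

TG-30: φ = -19.45278°, λ = -124.22583°
δ = d/R = 6464.5/6371 = 1.014676 rad
φ₂ = arcsin(sin φ₁ cos δ + cos φ₁ sin δ cos θ)
   = arcsin(-0.33303·0.52790 + 0.94292·0.84931·-0.98927) = -75.47576°
λ₂ = λ₁ + atan2(sin θ sin δ cos φ₁, cos δ − sin φ₁ sin φ₂) = -94.57479°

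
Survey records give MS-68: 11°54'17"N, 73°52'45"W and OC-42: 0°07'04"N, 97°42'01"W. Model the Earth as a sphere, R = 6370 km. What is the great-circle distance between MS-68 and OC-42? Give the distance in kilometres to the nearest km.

2937 km

MS-68: φ = +11.90472°, λ = -73.87917°
OC-42: φ = +0.11778°, λ = -97.70028°
Δφ = -11.7869°,  Δλ = -23.8211°
a = sin²(Δφ/2) + cos φ₁ cos φ₂ sin²(Δλ/2) = 0.052221
c = 2·arcsin(√a) = 0.461114 rad = 26.4199°
d = R·c = 6370 × 0.461114 = 2937.3 km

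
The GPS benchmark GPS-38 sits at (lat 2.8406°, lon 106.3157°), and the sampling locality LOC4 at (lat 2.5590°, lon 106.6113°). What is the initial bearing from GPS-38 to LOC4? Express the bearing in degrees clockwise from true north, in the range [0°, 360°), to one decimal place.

133.6°

Δλ = 0.2956°
y = sin Δλ · cos φ₂ = 0.005154
x = cos φ₁ sin φ₂ − sin φ₁ cos φ₂ cos Δλ = -0.004914
θ = atan2(y, x) = 133.6353° → 133.6353° (mod 360°)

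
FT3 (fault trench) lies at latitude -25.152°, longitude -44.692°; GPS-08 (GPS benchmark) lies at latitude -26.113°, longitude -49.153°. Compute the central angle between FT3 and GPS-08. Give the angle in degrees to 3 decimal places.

4.135°

Δφ = -0.9610°,  Δλ = -4.4610°
a = sin²(Δφ/2) + cos φ₁ cos φ₂ sin²(Δλ/2) = 0.001301
c = 2·arcsin(√a) = 0.072168 rad = 4.1349°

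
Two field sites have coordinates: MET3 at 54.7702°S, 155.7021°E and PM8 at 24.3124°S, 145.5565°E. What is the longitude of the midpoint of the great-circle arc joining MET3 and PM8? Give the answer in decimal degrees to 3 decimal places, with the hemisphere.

Bx = cos φ₂ cos Δλ = 0.897064,  By = cos φ₂ sin Δλ = -0.160528
φₘ = atan2(sin φ₁ + sin φ₂, √((cos φ₁ + Bx)² + By²)) = -39.64613°
λₘ = λ₁ + atan2(By, cos φ₁ + Bx) = 149.48638°

149.486°E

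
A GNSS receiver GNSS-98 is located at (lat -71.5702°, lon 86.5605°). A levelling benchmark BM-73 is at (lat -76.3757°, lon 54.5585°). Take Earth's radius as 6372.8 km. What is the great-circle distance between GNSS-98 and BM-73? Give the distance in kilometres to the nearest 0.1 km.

1099.0 km

Δφ = -4.8055°,  Δλ = -32.0020°
a = sin²(Δφ/2) + cos φ₁ cos φ₂ sin²(Δλ/2) = 0.007416
c = 2·arcsin(√a) = 0.172447 rad = 9.8805°
d = R·c = 6372.8 × 0.172447 = 1099.0 km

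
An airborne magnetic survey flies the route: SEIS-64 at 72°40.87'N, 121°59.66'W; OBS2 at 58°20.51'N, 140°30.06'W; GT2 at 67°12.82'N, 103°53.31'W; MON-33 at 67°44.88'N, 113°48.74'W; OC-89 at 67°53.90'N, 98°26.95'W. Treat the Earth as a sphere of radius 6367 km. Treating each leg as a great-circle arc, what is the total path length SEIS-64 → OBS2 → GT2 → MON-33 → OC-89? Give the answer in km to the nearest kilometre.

4922 km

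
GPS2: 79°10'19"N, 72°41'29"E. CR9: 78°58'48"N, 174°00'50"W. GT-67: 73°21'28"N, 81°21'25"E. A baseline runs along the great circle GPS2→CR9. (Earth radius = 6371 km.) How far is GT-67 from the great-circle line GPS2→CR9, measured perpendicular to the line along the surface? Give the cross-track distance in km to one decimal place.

GPS2: φ = +79.17194°, λ = +72.69139°
CR9: φ = +78.98000°, λ = -174.01389°
GT-67: φ = +73.35778°, λ = +81.35694°
δ₁₃ = central angle GPS2→GT-67 = 0.107369 rad  (haversine)
θ₁₃ = bearing GPS2→GT-67 = 156.255°,  θ₁₂ = bearing GPS2→CR9 = 34.169°
dₓₜ = R·arcsin(sin δ₁₃ · sin(θ₁₃ − θ₁₂)) = 6371·arcsin(0.10716·sin(122.087°)) = 579.240 km
|dₓₜ| = 579.240 km

579.2 km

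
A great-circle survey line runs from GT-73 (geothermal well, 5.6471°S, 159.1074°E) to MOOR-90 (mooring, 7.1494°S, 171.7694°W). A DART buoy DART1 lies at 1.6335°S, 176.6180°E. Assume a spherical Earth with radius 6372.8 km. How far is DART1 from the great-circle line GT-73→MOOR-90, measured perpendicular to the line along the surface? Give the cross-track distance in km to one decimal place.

δ₁₃ = central angle GT-73→DART1 = 0.312876 rad  (haversine)
θ₁₃ = bearing GT-73→DART1 = 77.726°,  θ₁₂ = bearing GT-73→MOOR-90 = 94.565°
dₓₜ = R·arcsin(sin δ₁₃ · sin(θ₁₃ − θ₁₂)) = 6372.8·arcsin(0.30780·sin(-16.840°)) = -569.003 km
|dₓₜ| = 569.003 km

569.0 km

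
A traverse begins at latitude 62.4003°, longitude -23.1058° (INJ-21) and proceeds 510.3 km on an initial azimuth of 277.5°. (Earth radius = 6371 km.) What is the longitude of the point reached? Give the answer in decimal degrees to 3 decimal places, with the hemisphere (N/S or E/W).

δ = d/R = 510.3/6371 = 0.080097 rad
φ₂ = arcsin(sin φ₁ cos δ + cos φ₁ sin δ cos θ)
   = arcsin(0.88621·0.99679 + 0.46329·0.08001·0.13053) = 62.64832°
λ₂ = λ₁ + atan2(sin θ sin δ cos φ₁, cos δ − sin φ₁ sin φ₂) = -33.04811°

33.048°W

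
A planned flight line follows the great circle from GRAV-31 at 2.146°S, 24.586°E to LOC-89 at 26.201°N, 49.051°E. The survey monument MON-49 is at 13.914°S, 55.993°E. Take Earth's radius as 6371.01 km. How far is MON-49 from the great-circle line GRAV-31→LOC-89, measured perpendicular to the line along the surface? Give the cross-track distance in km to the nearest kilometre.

δ₁₃ = central angle GRAV-31→MON-49 = 0.579261 rad  (haversine)
θ₁₃ = bearing GRAV-31→MON-49 = 112.476°,  θ₁₂ = bearing GRAV-31→LOC-89 = 38.224°
dₓₜ = R·arcsin(sin δ₁₃ · sin(θ₁₃ − θ₁₂)) = 6371.01·arcsin(0.54741·sin(74.252°)) = 3535.284 km
|dₓₜ| = 3535.284 km

3535 km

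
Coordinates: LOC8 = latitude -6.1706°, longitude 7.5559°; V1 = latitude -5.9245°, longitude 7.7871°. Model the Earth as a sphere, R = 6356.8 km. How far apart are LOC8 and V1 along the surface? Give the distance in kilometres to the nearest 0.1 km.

Δφ = 0.2461°,  Δλ = 0.2312°
a = sin²(Δφ/2) + cos φ₁ cos φ₂ sin²(Δλ/2) = 0.000009
c = 2·arcsin(√a) = 0.005878 rad = 0.3368°
d = R·c = 6356.8 × 0.005878 = 37.4 km

37.4 km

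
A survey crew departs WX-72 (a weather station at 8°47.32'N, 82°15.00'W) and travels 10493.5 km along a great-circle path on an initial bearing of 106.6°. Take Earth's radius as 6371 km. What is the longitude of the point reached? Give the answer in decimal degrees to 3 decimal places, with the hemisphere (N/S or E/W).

WX-72: φ = +8.78867°, λ = -82.25000°
δ = d/R = 10493.5/6371 = 1.647073 rad
φ₂ = arcsin(sin φ₁ cos δ + cos φ₁ sin δ cos θ)
   = arcsin(0.15279·-0.07620 + 0.98826·0.99709·-0.28569) = -17.04700°
λ₂ = λ₁ + atan2(sin θ sin δ cos φ₁, cos δ − sin φ₁ sin φ₂) = 9.65514°

9.655°E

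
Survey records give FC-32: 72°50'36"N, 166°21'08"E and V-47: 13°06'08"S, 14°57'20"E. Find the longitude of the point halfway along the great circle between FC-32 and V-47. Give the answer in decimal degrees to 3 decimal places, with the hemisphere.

FC-32: φ = +72.84333°, λ = +166.35222°
V-47: φ = -13.10222°, λ = +14.95556°
Bx = cos φ₂ cos Δλ = -0.855099,  By = cos φ₂ sin Δλ = -0.466280
φₘ = atan2(sin φ₁ + sin φ₂, √((cos φ₁ + Bx)² + By²)) = 45.00063°
λₘ = λ₁ + atan2(By, cos φ₁ + Bx) = 26.12870°

26.129°E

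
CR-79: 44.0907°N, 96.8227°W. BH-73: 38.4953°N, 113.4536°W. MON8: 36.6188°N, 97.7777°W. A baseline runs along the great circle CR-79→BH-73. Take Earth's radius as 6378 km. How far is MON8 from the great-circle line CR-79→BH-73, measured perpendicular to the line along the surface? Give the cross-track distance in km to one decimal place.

δ₁₃ = central angle CR-79→MON8 = 0.131024 rad  (haversine)
θ₁₃ = bearing CR-79→MON8 = 185.877°,  θ₁₂ = bearing CR-79→BH-73 = 251.552°
dₓₜ = R·arcsin(sin δ₁₃ · sin(θ₁₃ − θ₁₂)) = 6378·arcsin(0.13065·sin(-65.675°)) = -761.111 km
|dₓₜ| = 761.111 km

761.1 km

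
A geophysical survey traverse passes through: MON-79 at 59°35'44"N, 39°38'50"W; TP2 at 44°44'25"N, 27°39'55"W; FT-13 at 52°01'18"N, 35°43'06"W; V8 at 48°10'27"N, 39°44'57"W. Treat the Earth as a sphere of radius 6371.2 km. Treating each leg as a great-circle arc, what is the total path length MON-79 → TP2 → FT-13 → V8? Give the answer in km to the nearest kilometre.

3355 km

MON-79: φ = +59.59556°, λ = -39.64722°
TP2: φ = +44.74028°, λ = -27.66528°
FT-13: φ = +52.02167°, λ = -35.71833°
V8: φ = +48.17417°, λ = -39.74917°
MON-79→TP2: c = 0.288244 rad, d = 1836.46 km
TP2→FT-13: c = 0.157482 rad, d = 1003.35 km
FT-13→V8: c = 0.080879 rad, d = 515.30 km
Total = 1836.46 + 1003.35 + 515.30 = 3355.11 km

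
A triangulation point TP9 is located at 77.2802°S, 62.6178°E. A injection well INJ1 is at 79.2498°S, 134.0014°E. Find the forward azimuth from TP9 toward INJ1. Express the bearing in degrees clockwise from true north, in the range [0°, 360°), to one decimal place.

131.8°

Δλ = 71.3836°
y = sin Δλ · cos φ₂ = 0.176768
x = cos φ₁ sin φ₂ − sin φ₁ cos φ₂ cos Δλ = -0.158235
θ = atan2(y, x) = 131.8336° → 131.8336° (mod 360°)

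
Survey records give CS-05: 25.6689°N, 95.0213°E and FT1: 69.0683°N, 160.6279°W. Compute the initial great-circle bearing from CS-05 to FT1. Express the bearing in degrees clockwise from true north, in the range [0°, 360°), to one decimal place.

21.5°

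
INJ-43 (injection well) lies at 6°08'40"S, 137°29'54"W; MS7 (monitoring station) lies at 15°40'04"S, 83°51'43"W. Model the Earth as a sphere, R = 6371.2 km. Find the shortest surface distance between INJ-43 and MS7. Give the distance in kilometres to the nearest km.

5936 km

INJ-43: φ = -6.14444°, λ = -137.49833°
MS7: φ = -15.66778°, λ = -83.86194°
Δφ = -9.5233°,  Δλ = 53.6364°
a = sin²(Δφ/2) + cos φ₁ cos φ₂ sin²(Δλ/2) = 0.201748
c = 2·arcsin(√a) = 0.931659 rad = 53.3801°
d = R·c = 6371.2 × 0.931659 = 5935.8 km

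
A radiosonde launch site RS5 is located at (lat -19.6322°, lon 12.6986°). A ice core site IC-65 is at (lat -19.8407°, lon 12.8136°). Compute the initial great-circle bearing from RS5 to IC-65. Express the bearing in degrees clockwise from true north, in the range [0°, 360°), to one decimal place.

152.6°

Δλ = 0.1150°
y = sin Δλ · cos φ₂ = 0.001888
x = cos φ₁ sin φ₂ − sin φ₁ cos φ₂ cos Δλ = -0.003640
θ = atan2(y, x) = 152.5830° → 152.5830° (mod 360°)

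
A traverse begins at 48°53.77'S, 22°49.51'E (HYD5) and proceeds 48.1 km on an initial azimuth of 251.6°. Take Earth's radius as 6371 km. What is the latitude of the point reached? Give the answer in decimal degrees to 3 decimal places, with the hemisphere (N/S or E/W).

49.031°S

HYD5: φ = -48.89617°, λ = +22.82517°
δ = d/R = 48.1/6371 = 0.007550 rad
φ₂ = arcsin(sin φ₁ cos δ + cos φ₁ sin δ cos θ)
   = arcsin(-0.75352·0.99997 + 0.65743·0.00755·-0.31565) = -49.03102°
λ₂ = λ₁ + atan2(sin θ sin δ cos φ₁, cos δ − sin φ₁ sin φ₂) = 22.19913°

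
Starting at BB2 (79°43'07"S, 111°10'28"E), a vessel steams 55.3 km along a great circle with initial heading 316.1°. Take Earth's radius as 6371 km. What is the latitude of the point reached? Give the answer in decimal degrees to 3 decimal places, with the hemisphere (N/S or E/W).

79.355°S

BB2: φ = -79.71861°, λ = +111.17444°
δ = d/R = 55.3/6371 = 0.008680 rad
φ₂ = arcsin(sin φ₁ cos δ + cos φ₁ sin δ cos θ)
   = arcsin(-0.98394·0.99996 + 0.17848·0.00868·0.72055) = -79.35474°
λ₂ = λ₁ + atan2(sin θ sin δ cos φ₁, cos δ − sin φ₁ sin φ₂) = 109.30736°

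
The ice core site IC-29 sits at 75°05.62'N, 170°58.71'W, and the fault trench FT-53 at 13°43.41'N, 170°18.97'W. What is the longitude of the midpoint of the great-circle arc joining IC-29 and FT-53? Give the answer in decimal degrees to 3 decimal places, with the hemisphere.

IC-29: φ = +75.09367°, λ = -170.97850°
FT-53: φ = +13.72350°, λ = -170.31617°
Bx = cos φ₂ cos Δλ = 0.971387,  By = cos φ₂ sin Δλ = 0.011230
φₘ = atan2(sin φ₁ + sin φ₂, √((cos φ₁ + Bx)² + By²)) = 44.40890°
λₘ = λ₁ + atan2(By, cos φ₁ + Bx) = -170.45483°

170.455°W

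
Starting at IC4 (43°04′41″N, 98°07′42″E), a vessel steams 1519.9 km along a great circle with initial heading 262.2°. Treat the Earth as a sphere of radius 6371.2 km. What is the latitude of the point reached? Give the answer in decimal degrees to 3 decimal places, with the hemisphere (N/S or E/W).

IC4: φ = +43.07806°, λ = +98.12833°
δ = d/R = 1519.9/6371.2 = 0.238558 rad
φ₂ = arcsin(sin φ₁ cos δ + cos φ₁ sin δ cos θ)
   = arcsin(0.68299·0.97168 + 0.73042·0.23630·-0.13572) = 39.80875°
λ₂ = λ₁ + atan2(sin θ sin δ cos φ₁, cos δ − sin φ₁ sin φ₂) = 80.38437°

39.809°N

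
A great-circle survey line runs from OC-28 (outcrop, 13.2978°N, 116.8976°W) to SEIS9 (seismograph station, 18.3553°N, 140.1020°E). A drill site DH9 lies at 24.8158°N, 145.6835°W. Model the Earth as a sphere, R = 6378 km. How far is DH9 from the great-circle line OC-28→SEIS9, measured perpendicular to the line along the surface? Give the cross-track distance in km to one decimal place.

δ₁₃ = central angle OC-28→DH9 = 0.514162 rad  (haversine)
θ₁₃ = bearing OC-28→DH9 = 297.288°,  θ₁₂ = bearing OC-28→SEIS9 = 291.031°
dₓₜ = R·arcsin(sin δ₁₃ · sin(θ₁₃ − θ₁₂)) = 6378·arcsin(0.49181·sin(6.257°)) = 342.015 km
|dₓₜ| = 342.015 km

342.0 km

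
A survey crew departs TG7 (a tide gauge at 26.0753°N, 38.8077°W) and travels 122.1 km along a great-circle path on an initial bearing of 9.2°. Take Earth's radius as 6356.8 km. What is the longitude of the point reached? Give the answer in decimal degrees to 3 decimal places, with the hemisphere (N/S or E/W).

38.610°W

δ = d/R = 122.1/6356.8 = 0.019208 rad
φ₂ = arcsin(sin φ₁ cos δ + cos φ₁ sin δ cos θ)
   = arcsin(0.43955·0.99982 + 0.89822·0.01921·0.98714) = 27.16153°
λ₂ = λ₁ + atan2(sin θ sin δ cos φ₁, cos δ − sin φ₁ sin φ₂) = -38.60995°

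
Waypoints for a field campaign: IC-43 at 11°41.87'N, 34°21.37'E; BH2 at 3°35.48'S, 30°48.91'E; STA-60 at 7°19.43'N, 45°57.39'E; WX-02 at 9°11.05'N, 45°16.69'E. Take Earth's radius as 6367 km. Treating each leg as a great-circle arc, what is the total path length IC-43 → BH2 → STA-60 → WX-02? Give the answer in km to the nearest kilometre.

4035 km

IC-43: φ = +11.69783°, λ = +34.35617°
BH2: φ = -3.59133°, λ = +30.81517°
STA-60: φ = +7.32383°, λ = +45.95650°
WX-02: φ = +9.18417°, λ = +45.27817°
IC-43→BH2: c = 0.273833 rad, d = 1743.49 km
BH2→STA-60: c = 0.325334 rad, d = 2071.40 km
STA-60→WX-02: c = 0.034518 rad, d = 219.78 km
Total = 1743.49 + 2071.40 + 219.78 = 4034.67 km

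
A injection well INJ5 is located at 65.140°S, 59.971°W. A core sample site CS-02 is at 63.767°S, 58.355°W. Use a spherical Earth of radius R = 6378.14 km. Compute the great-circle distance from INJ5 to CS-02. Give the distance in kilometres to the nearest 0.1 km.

171.4 km

Δφ = 1.3730°,  Δλ = 1.6160°
a = sin²(Δφ/2) + cos φ₁ cos φ₂ sin²(Δλ/2) = 0.000181
c = 2·arcsin(√a) = 0.026871 rad = 1.5396°
d = R·c = 6378.14 × 0.026871 = 171.4 km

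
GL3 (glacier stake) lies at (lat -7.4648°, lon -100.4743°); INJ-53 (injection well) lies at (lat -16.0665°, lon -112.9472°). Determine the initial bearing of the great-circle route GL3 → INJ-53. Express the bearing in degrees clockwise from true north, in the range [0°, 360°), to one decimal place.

233.7°

Δλ = -12.4729°
y = sin Δλ · cos φ₂ = -0.207542
x = cos φ₁ sin φ₂ − sin φ₁ cos φ₂ cos Δλ = -0.152511
θ = atan2(y, x) = -126.3101° → 233.6899° (mod 360°)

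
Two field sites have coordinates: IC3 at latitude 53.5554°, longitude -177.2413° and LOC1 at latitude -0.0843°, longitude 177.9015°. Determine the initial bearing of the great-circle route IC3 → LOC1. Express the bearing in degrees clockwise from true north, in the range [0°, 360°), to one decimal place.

186.0°

Δλ = -4.8572°
y = sin Δλ · cos φ₂ = -0.084673
x = cos φ₁ sin φ₂ − sin φ₁ cos φ₂ cos Δλ = -0.802416
θ = atan2(y, x) = -173.9763° → 186.0237° (mod 360°)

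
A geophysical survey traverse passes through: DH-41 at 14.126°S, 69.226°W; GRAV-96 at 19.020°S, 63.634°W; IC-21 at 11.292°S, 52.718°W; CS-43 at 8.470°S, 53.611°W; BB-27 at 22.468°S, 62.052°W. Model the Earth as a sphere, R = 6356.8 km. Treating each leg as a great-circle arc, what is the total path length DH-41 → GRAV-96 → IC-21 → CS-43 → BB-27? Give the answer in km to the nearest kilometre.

DH-41→GRAV-96: c = 0.126646 rad, d = 805.06 km
GRAV-96→IC-21: c = 0.227902 rad, d = 1448.73 km
IC-21→CS-43: c = 0.051591 rad, d = 327.95 km
CS-43→BB-27: c = 0.282351 rad, d = 1794.85 km
Total = 805.06 + 1448.73 + 327.95 + 1794.85 = 4376.59 km

4377 km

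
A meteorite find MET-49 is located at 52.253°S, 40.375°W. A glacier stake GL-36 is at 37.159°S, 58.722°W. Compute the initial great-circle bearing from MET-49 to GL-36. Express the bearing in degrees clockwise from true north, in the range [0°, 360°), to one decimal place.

312.3°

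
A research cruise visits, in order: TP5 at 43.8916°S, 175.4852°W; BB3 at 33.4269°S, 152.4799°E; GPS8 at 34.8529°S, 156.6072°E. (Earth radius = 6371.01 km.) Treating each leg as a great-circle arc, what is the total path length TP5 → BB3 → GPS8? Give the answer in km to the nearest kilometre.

TP5→BB3: c = 0.469529 rad, d = 2991.37 km
BB3→GPS8: c = 0.064600 rad, d = 411.57 km
Total = 2991.37 + 411.57 = 3402.94 km

3403 km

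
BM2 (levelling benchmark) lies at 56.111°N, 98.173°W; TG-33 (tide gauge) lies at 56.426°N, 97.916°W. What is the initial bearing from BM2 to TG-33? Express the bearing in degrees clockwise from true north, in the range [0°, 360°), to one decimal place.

24.3°

Δλ = 0.2570°
y = sin Δλ · cos φ₂ = 0.002481
x = cos φ₁ sin φ₂ − sin φ₁ cos φ₂ cos Δλ = 0.005502
θ = atan2(y, x) = 24.2664° → 24.2664° (mod 360°)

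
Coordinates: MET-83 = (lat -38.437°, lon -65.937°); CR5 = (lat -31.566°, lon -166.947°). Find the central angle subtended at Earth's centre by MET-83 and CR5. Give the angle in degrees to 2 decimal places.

78.58°

Δφ = 6.8710°,  Δλ = -101.0100°
a = sin²(Δφ/2) + cos φ₁ cos φ₂ sin²(Δλ/2) = 0.401018
c = 2·arcsin(√a) = 1.371516 rad = 78.5821°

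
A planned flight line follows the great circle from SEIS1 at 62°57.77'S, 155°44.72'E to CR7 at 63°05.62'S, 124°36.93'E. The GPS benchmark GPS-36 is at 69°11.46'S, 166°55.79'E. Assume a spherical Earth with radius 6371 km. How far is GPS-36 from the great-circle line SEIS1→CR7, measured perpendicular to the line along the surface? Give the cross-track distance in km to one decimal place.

SEIS1: φ = -62.96283°, λ = +155.74533°
CR7: φ = -63.09367°, λ = +124.61550°
GPS-36: φ = -69.19100°, λ = +166.92983°
δ₁₃ = central angle SEIS1→GPS-36 = 0.134035 rad  (haversine)
θ₁₃ = bearing SEIS1→GPS-36 = 148.959°,  θ₁₂ = bearing SEIS1→CR7 = 255.540°
dₓₜ = R·arcsin(sin δ₁₃ · sin(θ₁₃ − θ₁₂)) = 6371·arcsin(0.13363·sin(-106.581°)) = -818.227 km
|dₓₜ| = 818.227 km

818.2 km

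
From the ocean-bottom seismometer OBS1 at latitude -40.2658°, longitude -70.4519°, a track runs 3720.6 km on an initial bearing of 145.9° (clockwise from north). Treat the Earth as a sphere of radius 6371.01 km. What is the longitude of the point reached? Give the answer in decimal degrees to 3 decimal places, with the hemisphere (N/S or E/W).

28.302°W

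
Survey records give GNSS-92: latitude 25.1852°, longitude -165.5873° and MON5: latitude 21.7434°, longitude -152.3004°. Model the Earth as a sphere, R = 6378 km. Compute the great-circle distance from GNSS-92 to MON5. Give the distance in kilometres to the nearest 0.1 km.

Δφ = -3.4418°,  Δλ = 13.2869°
a = sin²(Δφ/2) + cos φ₁ cos φ₂ sin²(Δλ/2) = 0.012152
c = 2·arcsin(√a) = 0.220922 rad = 12.6579°
d = R·c = 6378 × 0.220922 = 1409.0 km

1409.0 km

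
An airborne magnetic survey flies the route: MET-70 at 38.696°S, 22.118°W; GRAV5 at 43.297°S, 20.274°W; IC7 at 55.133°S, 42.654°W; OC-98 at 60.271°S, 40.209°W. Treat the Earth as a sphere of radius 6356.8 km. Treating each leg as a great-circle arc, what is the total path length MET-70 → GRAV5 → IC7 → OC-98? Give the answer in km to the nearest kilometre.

3192 km

MET-70→GRAV5: c = 0.083890 rad, d = 533.27 km
GRAV5→IC7: c = 0.325784 rad, d = 2070.95 km
IC7→OC-98: c = 0.092512 rad, d = 588.08 km
Total = 533.27 + 2070.95 + 588.08 = 3192.30 km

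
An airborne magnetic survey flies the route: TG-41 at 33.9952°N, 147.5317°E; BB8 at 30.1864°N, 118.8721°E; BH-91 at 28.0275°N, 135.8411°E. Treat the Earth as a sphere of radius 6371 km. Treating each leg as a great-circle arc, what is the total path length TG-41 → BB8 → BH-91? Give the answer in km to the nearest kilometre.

TG-41→BB8: c = 0.427537 rad, d = 2723.84 km
BB8→BH-91: c = 0.261240 rad, d = 1664.36 km
Total = 2723.84 + 1664.36 = 4388.20 km

4388 km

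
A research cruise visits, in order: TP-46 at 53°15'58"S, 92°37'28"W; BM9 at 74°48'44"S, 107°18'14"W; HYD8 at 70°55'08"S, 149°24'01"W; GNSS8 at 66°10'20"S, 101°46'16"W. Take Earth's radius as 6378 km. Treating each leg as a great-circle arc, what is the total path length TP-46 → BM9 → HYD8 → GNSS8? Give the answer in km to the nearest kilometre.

5850 km

TP-46: φ = -53.26611°, λ = -92.62444°
BM9: φ = -74.81222°, λ = -107.30389°
HYD8: φ = -70.91889°, λ = -149.40028°
GNSS8: φ = -66.17222°, λ = -101.77111°
TP-46→BM9: c = 0.389741 rad, d = 2485.76 km
BM9→HYD8: c = 0.221370 rad, d = 1411.90 km
HYD8→GNSS8: c = 0.306130 rad, d = 1952.50 km
Total = 2485.76 + 1411.90 + 1952.50 = 5850.16 km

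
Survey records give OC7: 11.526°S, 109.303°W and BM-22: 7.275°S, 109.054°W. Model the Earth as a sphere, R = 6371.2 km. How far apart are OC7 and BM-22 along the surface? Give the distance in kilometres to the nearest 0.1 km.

Δφ = 4.2510°,  Δλ = 0.2490°
a = sin²(Δφ/2) + cos φ₁ cos φ₂ sin²(Δλ/2) = 0.001380
c = 2·arcsin(√a) = 0.074318 rad = 4.2581°
d = R·c = 6371.2 × 0.074318 = 473.5 km

473.5 km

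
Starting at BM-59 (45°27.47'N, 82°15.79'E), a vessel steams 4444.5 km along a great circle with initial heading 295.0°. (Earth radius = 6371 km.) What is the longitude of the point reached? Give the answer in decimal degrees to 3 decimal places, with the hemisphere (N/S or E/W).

BM-59: φ = +45.45783°, λ = +82.26317°
δ = d/R = 4444.5/6371 = 0.697614 rad
φ₂ = arcsin(sin φ₁ cos δ + cos φ₁ sin δ cos θ)
   = arcsin(0.71273·0.76638 + 0.70143·0.64239·0.42262) = 47.44707°
λ₂ = λ₁ + atan2(sin θ sin δ cos φ₁, cos δ − sin φ₁ sin φ₂) = 22.84499°

22.845°E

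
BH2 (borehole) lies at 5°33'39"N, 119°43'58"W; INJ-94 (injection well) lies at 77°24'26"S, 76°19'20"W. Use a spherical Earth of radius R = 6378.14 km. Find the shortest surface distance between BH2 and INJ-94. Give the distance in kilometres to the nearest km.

9616 km

BH2: φ = +5.56083°, λ = -119.73278°
INJ-94: φ = -77.40722°, λ = -76.32222°
Δφ = -82.9681°,  Δλ = 43.4106°
a = sin²(Δφ/2) + cos φ₁ cos φ₂ sin²(Δλ/2) = 0.468468
c = 2·arcsin(√a) = 1.507691 rad = 86.3843°
d = R·c = 6378.14 × 1.507691 = 9616.3 km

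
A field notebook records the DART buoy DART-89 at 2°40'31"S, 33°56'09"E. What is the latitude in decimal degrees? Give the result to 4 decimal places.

2.6753°S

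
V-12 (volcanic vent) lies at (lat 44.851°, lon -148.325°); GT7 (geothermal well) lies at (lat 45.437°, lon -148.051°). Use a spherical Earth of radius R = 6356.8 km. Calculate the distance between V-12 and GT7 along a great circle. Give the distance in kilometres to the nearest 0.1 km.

68.5 km

Δφ = 0.5860°,  Δλ = 0.2740°
a = sin²(Δφ/2) + cos φ₁ cos φ₂ sin²(Δλ/2) = 0.000029
c = 2·arcsin(√a) = 0.010769 rad = 0.6170°
d = R·c = 6356.8 × 0.010769 = 68.5 km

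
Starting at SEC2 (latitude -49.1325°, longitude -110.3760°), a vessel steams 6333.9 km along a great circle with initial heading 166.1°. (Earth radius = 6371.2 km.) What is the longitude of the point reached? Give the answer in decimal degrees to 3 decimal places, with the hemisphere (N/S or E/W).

31.718°E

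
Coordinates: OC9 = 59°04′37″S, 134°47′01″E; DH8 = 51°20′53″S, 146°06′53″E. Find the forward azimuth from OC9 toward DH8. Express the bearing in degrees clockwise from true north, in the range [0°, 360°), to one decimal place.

OC9: φ = -59.07694°, λ = +134.78361°
DH8: φ = -51.34806°, λ = +146.11472°
Δλ = 11.3311°
y = sin Δλ · cos φ₂ = 0.122718
x = cos φ₁ sin φ₂ − sin φ₁ cos φ₂ cos Δλ = 0.124042
θ = atan2(y, x) = 44.6926° → 44.6926° (mod 360°)

44.7°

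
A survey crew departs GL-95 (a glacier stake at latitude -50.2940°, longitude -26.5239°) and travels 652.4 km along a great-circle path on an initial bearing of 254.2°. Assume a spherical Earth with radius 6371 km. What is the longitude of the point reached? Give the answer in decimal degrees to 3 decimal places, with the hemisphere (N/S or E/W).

35.624°W

δ = d/R = 652.4/6371 = 0.102402 rad
φ₂ = arcsin(sin φ₁ cos δ + cos φ₁ sin δ cos θ)
   = arcsin(-0.76933·0.99476 + 0.63885·0.10222·-0.27228) = -51.54379°
λ₂ = λ₁ + atan2(sin θ sin δ cos φ₁, cos δ − sin φ₁ sin φ₂) = -35.62384°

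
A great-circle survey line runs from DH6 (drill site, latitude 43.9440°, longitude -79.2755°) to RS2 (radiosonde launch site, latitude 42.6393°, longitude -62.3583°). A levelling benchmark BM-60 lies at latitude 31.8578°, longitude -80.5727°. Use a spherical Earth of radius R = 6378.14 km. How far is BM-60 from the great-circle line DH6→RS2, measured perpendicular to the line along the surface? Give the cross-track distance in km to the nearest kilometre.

δ₁₃ = central angle DH6→BM-60 = 0.211691 rad  (haversine)
θ₁₃ = bearing DH6→BM-60 = 185.251°,  θ₁₂ = bearing DH6→RS2 = 90.182°
dₓₜ = R·arcsin(sin δ₁₃ · sin(θ₁₃ − θ₁₂)) = 6378.14·arcsin(0.21011·sin(95.069°)) = 1344.836 km
|dₓₜ| = 1344.836 km

1345 km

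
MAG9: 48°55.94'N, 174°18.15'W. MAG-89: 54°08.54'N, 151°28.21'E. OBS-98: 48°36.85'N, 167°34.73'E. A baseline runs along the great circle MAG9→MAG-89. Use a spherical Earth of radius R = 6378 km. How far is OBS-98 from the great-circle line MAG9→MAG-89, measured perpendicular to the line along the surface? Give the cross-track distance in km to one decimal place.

485.2 km

MAG9: φ = +48.93233°, λ = -174.30250°
MAG-89: φ = +54.14233°, λ = +151.47017°
OBS-98: φ = +48.61417°, λ = +167.57883°
δ₁₃ = central angle MAG9→OBS-98 = 0.207989 rad  (haversine)
θ₁₃ = bearing MAG9→OBS-98 = 275.325°,  θ₁₂ = bearing MAG9→MAG-89 = 296.919°
dₓₜ = R·arcsin(sin δ₁₃ · sin(θ₁₃ − θ₁₂)) = 6378·arcsin(0.20649·sin(-21.594°)) = -485.160 km
|dₓₜ| = 485.160 km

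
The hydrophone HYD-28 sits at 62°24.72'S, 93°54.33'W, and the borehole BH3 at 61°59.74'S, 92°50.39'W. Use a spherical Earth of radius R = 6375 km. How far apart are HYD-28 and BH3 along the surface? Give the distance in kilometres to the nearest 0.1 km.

72.1 km

HYD-28: φ = -62.41200°, λ = -93.90550°
BH3: φ = -61.99567°, λ = -92.83983°
Δφ = 0.4163°,  Δλ = 1.0657°
a = sin²(Δφ/2) + cos φ₁ cos φ₂ sin²(Δλ/2) = 0.000032
c = 2·arcsin(√a) = 0.011315 rad = 0.6483°
d = R·c = 6375 × 0.011315 = 72.1 km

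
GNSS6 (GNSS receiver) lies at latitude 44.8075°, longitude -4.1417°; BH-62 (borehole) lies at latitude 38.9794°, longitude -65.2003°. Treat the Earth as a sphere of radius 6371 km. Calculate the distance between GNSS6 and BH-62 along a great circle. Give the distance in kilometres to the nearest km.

4976 km

Δφ = -5.8281°,  Δλ = -61.0586°
a = sin²(Δφ/2) + cos φ₁ cos φ₂ sin²(Δλ/2) = 0.144902
c = 2·arcsin(√a) = 0.781021 rad = 44.7492°
d = R·c = 6371 × 0.781021 = 4975.9 km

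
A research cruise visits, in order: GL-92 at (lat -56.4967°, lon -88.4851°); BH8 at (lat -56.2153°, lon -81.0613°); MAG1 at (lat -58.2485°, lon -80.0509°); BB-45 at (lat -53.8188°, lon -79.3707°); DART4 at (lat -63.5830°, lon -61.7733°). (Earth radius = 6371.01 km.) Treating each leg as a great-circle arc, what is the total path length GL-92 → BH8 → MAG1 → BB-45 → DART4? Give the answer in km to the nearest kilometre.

2664 km

GL-92→BH8: c = 0.071918 rad, d = 458.19 km
BH8→MAG1: c = 0.036746 rad, d = 234.11 km
MAG1→BB-45: c = 0.077596 rad, d = 494.36 km
BB-45→DART4: c = 0.231935 rad, d = 1477.66 km
Total = 458.19 + 234.11 + 494.36 + 1477.66 = 2664.32 km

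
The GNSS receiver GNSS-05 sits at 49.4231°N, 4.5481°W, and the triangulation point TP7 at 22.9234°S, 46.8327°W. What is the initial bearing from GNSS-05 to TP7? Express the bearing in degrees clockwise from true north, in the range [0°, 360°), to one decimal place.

218.8°

Δλ = -42.2846°
y = sin Δλ · cos φ₂ = -0.619679
x = cos φ₁ sin φ₂ − sin φ₁ cos φ₂ cos Δλ = -0.770893
θ = atan2(y, x) = -141.2061° → 218.7939° (mod 360°)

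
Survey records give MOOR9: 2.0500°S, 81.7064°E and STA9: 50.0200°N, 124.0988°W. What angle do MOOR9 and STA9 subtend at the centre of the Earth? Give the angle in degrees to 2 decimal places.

Δφ = 52.0700°,  Δλ = 154.1948°
a = sin²(Δφ/2) + cos φ₁ cos φ₂ sin²(Δλ/2) = 0.802744
c = 2·arcsin(√a) = 2.221175 rad = 127.2640°

127.26°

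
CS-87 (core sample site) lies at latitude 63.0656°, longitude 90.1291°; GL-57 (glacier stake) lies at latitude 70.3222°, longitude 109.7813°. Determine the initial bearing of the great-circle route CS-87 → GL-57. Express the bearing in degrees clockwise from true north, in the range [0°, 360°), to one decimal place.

38.2°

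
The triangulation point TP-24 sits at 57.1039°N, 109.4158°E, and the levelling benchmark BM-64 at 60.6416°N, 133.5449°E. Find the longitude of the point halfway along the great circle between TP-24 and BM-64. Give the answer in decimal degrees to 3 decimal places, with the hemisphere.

Bx = cos φ₂ cos Δλ = 0.447434,  By = cos φ₂ sin Δλ = 0.200420
φₘ = atan2(sin φ₁ + sin φ₂, √((cos φ₁ + Bx)² + By²)) = 59.43456°
λₘ = λ₁ + atan2(By, cos φ₁ + Bx) = 120.85413°

120.854°E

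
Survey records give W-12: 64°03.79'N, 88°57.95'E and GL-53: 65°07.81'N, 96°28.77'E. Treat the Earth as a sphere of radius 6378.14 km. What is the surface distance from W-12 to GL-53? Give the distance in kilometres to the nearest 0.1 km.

377.7 km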